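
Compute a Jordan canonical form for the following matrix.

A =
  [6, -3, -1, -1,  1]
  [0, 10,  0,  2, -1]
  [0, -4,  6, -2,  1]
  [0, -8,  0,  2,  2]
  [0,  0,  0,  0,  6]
J_2(6) ⊕ J_2(6) ⊕ J_1(6)

The characteristic polynomial is
  det(x·I − A) = x^5 - 30*x^4 + 360*x^3 - 2160*x^2 + 6480*x - 7776 = (x - 6)^5

Eigenvalues and multiplicities (the geometric multiplicity of λ is n − rank(A − λI), which equals the number of Jordan blocks for λ):
  λ = 6: algebraic multiplicity = 5, geometric multiplicity = 3

Determining the block sizes for each eigenvalue:
  λ = 6: with am = 5 and gm = 3, the partition is not yet determined (e.g. several partitions of 5 into 3 parts exist). Let N = A − (6)·I. Computing rank(N^1) = 2, rank(N^2) = 0; the number of blocks of size ≥ j is rank(N^{j−1}) − rank(N^j), giving [3, 2]. So we have 2 block(s) of size 2, 1 block(s) of size 1 → block sizes [2, 2, 1]

Assembling the blocks gives a Jordan form
J =
  [6, 1, 0, 0, 0]
  [0, 6, 0, 0, 0]
  [0, 0, 6, 1, 0]
  [0, 0, 0, 6, 0]
  [0, 0, 0, 0, 6]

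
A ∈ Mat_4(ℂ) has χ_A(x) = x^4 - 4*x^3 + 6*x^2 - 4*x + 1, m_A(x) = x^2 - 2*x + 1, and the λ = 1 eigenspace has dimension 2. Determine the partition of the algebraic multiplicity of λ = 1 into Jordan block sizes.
Block sizes for λ = 1: [2, 2]

Step 1 — from the characteristic polynomial, algebraic multiplicity of λ = 1 is 4. From dim ker(A − (1)·I) = 2, there are exactly 2 Jordan blocks for λ = 1.
Step 2 — from the minimal polynomial, the factor (x − 1)^2 tells us the largest block for λ = 1 has size 2.
Step 3 — with total size 4, 2 blocks, and largest block 2, the block sizes (in nonincreasing order) are [2, 2].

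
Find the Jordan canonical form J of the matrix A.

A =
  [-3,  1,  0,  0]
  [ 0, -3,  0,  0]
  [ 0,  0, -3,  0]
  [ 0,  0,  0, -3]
J_2(-3) ⊕ J_1(-3) ⊕ J_1(-3)

The characteristic polynomial is
  det(x·I − A) = x^4 + 12*x^3 + 54*x^2 + 108*x + 81 = (x + 3)^4

Eigenvalues and multiplicities (the geometric multiplicity of λ is n − rank(A − λI), which equals the number of Jordan blocks for λ):
  λ = -3: algebraic multiplicity = 4, geometric multiplicity = 3

Determining the block sizes for each eigenvalue:
  λ = -3: 3 blocks summing to 4 forces exactly one block of size 2 and the rest size 1 → block sizes [2, 1, 1]

Assembling the blocks gives a Jordan form
J =
  [-3,  1,  0,  0]
  [ 0, -3,  0,  0]
  [ 0,  0, -3,  0]
  [ 0,  0,  0, -3]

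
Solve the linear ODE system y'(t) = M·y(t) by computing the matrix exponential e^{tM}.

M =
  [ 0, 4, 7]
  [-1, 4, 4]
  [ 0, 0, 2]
e^{tM} =
  [-2*t*exp(2*t) + exp(2*t), 4*t*exp(2*t), t^2*exp(2*t) + 7*t*exp(2*t)]
  [-t*exp(2*t), 2*t*exp(2*t) + exp(2*t), t^2*exp(2*t)/2 + 4*t*exp(2*t)]
  [0, 0, exp(2*t)]

Strategy: write M = P · J · P⁻¹ where J is a Jordan canonical form, so e^{tM} = P · e^{tJ} · P⁻¹, and e^{tJ} can be computed block-by-block.

M has Jordan form
J =
  [2, 1, 0]
  [0, 2, 1]
  [0, 0, 2]
(up to reordering of blocks).

Per-block formulas:
  For a 3×3 Jordan block J_3(2): exp(t · J_3(2)) = e^(2t)·(I + t·N + (t^2/2)·N^2), where N is the 3×3 nilpotent shift.

After assembling e^{tJ} and conjugating by P, we get:

e^{tM} =
  [-2*t*exp(2*t) + exp(2*t), 4*t*exp(2*t), t^2*exp(2*t) + 7*t*exp(2*t)]
  [-t*exp(2*t), 2*t*exp(2*t) + exp(2*t), t^2*exp(2*t)/2 + 4*t*exp(2*t)]
  [0, 0, exp(2*t)]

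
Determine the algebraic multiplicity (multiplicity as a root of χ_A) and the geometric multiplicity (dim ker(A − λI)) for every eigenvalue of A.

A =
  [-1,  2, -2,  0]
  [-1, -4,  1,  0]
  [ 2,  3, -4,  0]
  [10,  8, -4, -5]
λ = -5: alg = 1, geom = 1; λ = -3: alg = 3, geom = 1

Step 1 — factor the characteristic polynomial to read off the algebraic multiplicities:
  χ_A(x) = (x + 3)^3*(x + 5)

Step 2 — compute geometric multiplicities via the rank-nullity identity g(λ) = n − rank(A − λI):
  rank(A − (-5)·I) = 3, so dim ker(A − (-5)·I) = n − 3 = 1
  rank(A − (-3)·I) = 3, so dim ker(A − (-3)·I) = n − 3 = 1

Summary:
  λ = -5: algebraic multiplicity = 1, geometric multiplicity = 1
  λ = -3: algebraic multiplicity = 3, geometric multiplicity = 1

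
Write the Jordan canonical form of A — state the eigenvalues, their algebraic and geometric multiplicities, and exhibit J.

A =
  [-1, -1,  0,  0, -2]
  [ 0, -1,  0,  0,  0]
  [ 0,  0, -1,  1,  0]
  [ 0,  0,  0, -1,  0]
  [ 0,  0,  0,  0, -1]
J_2(-1) ⊕ J_2(-1) ⊕ J_1(-1)

The characteristic polynomial is
  det(x·I − A) = x^5 + 5*x^4 + 10*x^3 + 10*x^2 + 5*x + 1 = (x + 1)^5

Eigenvalues and multiplicities (the geometric multiplicity of λ is n − rank(A − λI), which equals the number of Jordan blocks for λ):
  λ = -1: algebraic multiplicity = 5, geometric multiplicity = 3

Determining the block sizes for each eigenvalue:
  λ = -1: with am = 5 and gm = 3, the partition is not yet determined (e.g. several partitions of 5 into 3 parts exist). Let N = A − (-1)·I. Computing rank(N^1) = 2, rank(N^2) = 0; the number of blocks of size ≥ j is rank(N^{j−1}) − rank(N^j), giving [3, 2]. So we have 2 block(s) of size 2, 1 block(s) of size 1 → block sizes [2, 2, 1]

Assembling the blocks gives a Jordan form
J =
  [-1,  1,  0,  0,  0]
  [ 0, -1,  0,  0,  0]
  [ 0,  0, -1,  1,  0]
  [ 0,  0,  0, -1,  0]
  [ 0,  0,  0,  0, -1]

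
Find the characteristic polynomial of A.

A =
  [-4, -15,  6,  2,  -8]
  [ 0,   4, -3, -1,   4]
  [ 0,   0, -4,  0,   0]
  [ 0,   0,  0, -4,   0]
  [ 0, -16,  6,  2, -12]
x^5 + 20*x^4 + 160*x^3 + 640*x^2 + 1280*x + 1024

Expanding det(x·I − A) (e.g. by cofactor expansion or by noting that A is similar to its Jordan form J, which has the same characteristic polynomial as A) gives
  χ_A(x) = x^5 + 20*x^4 + 160*x^3 + 640*x^2 + 1280*x + 1024
which factors as (x + 4)^5. The eigenvalues (with algebraic multiplicities) are λ = -4 with multiplicity 5.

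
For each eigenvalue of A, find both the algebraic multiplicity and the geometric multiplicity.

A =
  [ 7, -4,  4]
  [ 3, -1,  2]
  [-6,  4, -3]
λ = 1: alg = 3, geom = 2

Step 1 — factor the characteristic polynomial to read off the algebraic multiplicities:
  χ_A(x) = (x - 1)^3

Step 2 — compute geometric multiplicities via the rank-nullity identity g(λ) = n − rank(A − λI):
  rank(A − (1)·I) = 1, so dim ker(A − (1)·I) = n − 1 = 2

Summary:
  λ = 1: algebraic multiplicity = 3, geometric multiplicity = 2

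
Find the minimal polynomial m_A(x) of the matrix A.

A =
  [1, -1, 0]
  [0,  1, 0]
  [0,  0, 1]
x^2 - 2*x + 1

The characteristic polynomial is χ_A(x) = (x - 1)^3, so the eigenvalues are known. The minimal polynomial is
  m_A(x) = Π_λ (x − λ)^{k_λ}
where k_λ is the size of the *largest* Jordan block for λ (equivalently, the smallest k with (A − λI)^k v = 0 for every generalised eigenvector v of λ).

  λ = 1: largest Jordan block has size 2, contributing (x − 1)^2

So m_A(x) = (x - 1)^2 = x^2 - 2*x + 1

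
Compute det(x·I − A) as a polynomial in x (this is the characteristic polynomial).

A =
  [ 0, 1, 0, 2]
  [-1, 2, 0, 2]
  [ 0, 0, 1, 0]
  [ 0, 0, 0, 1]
x^4 - 4*x^3 + 6*x^2 - 4*x + 1

Expanding det(x·I − A) (e.g. by cofactor expansion or by noting that A is similar to its Jordan form J, which has the same characteristic polynomial as A) gives
  χ_A(x) = x^4 - 4*x^3 + 6*x^2 - 4*x + 1
which factors as (x - 1)^4. The eigenvalues (with algebraic multiplicities) are λ = 1 with multiplicity 4.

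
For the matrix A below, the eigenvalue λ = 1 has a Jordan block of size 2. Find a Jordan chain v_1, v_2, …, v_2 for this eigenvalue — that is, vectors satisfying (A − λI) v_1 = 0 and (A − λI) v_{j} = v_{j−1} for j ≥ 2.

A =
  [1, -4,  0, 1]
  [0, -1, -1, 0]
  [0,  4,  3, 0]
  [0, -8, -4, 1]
A Jordan chain for λ = 1 of length 2:
v_1 = (-4, -2, 4, -8)ᵀ
v_2 = (0, 1, 0, 0)ᵀ

Let N = A − (1)·I. We want v_2 with N^2 v_2 = 0 but N^1 v_2 ≠ 0; then v_{j-1} := N · v_j for j = 2, …, 2.

Pick v_2 = (0, 1, 0, 0)ᵀ.
Then v_1 = N · v_2 = (-4, -2, 4, -8)ᵀ.

Sanity check: (A − (1)·I) v_1 = (0, 0, 0, 0)ᵀ = 0. ✓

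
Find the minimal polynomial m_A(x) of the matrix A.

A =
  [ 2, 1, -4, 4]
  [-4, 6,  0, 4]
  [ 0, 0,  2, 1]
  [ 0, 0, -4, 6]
x^2 - 8*x + 16

The characteristic polynomial is χ_A(x) = (x - 4)^4, so the eigenvalues are known. The minimal polynomial is
  m_A(x) = Π_λ (x − λ)^{k_λ}
where k_λ is the size of the *largest* Jordan block for λ (equivalently, the smallest k with (A − λI)^k v = 0 for every generalised eigenvector v of λ).

  λ = 4: largest Jordan block has size 2, contributing (x − 4)^2

So m_A(x) = (x - 4)^2 = x^2 - 8*x + 16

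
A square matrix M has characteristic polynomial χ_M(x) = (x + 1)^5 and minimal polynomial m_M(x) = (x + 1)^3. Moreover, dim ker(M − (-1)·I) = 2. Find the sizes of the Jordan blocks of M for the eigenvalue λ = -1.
Block sizes for λ = -1: [3, 2]

Step 1 — from the characteristic polynomial, algebraic multiplicity of λ = -1 is 5. From dim ker(M − (-1)·I) = 2, there are exactly 2 Jordan blocks for λ = -1.
Step 2 — from the minimal polynomial, the factor (x + 1)^3 tells us the largest block for λ = -1 has size 3.
Step 3 — with total size 5, 2 blocks, and largest block 3, the block sizes (in nonincreasing order) are [3, 2].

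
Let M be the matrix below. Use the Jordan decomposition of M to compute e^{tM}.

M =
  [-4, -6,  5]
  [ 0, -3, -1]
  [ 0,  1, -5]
e^{tM} =
  [exp(-4*t), -t^2*exp(-4*t)/2 - 6*t*exp(-4*t), t^2*exp(-4*t)/2 + 5*t*exp(-4*t)]
  [0, t*exp(-4*t) + exp(-4*t), -t*exp(-4*t)]
  [0, t*exp(-4*t), -t*exp(-4*t) + exp(-4*t)]

Strategy: write M = P · J · P⁻¹ where J is a Jordan canonical form, so e^{tM} = P · e^{tJ} · P⁻¹, and e^{tJ} can be computed block-by-block.

M has Jordan form
J =
  [-4,  1,  0]
  [ 0, -4,  1]
  [ 0,  0, -4]
(up to reordering of blocks).

Per-block formulas:
  For a 3×3 Jordan block J_3(-4): exp(t · J_3(-4)) = e^(-4t)·(I + t·N + (t^2/2)·N^2), where N is the 3×3 nilpotent shift.

After assembling e^{tJ} and conjugating by P, we get:

e^{tM} =
  [exp(-4*t), -t^2*exp(-4*t)/2 - 6*t*exp(-4*t), t^2*exp(-4*t)/2 + 5*t*exp(-4*t)]
  [0, t*exp(-4*t) + exp(-4*t), -t*exp(-4*t)]
  [0, t*exp(-4*t), -t*exp(-4*t) + exp(-4*t)]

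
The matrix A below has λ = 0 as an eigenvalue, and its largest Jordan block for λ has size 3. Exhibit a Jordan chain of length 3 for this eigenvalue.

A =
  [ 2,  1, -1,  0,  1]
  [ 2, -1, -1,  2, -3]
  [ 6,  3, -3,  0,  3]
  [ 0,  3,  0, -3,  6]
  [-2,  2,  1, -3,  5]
A Jordan chain for λ = 0 of length 3:
v_1 = (-2, 2, -6, -6, -4)ᵀ
v_2 = (2, 2, 6, 0, -2)ᵀ
v_3 = (1, 0, 0, 0, 0)ᵀ

Let N = A − (0)·I. We want v_3 with N^3 v_3 = 0 but N^2 v_3 ≠ 0; then v_{j-1} := N · v_j for j = 3, …, 2.

Pick v_3 = (1, 0, 0, 0, 0)ᵀ.
Then v_2 = N · v_3 = (2, 2, 6, 0, -2)ᵀ.
Then v_1 = N · v_2 = (-2, 2, -6, -6, -4)ᵀ.

Sanity check: (A − (0)·I) v_1 = (0, 0, 0, 0, 0)ᵀ = 0. ✓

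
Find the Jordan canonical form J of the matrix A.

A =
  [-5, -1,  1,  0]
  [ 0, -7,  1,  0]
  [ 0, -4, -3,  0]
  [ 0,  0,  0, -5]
J_3(-5) ⊕ J_1(-5)

The characteristic polynomial is
  det(x·I − A) = x^4 + 20*x^3 + 150*x^2 + 500*x + 625 = (x + 5)^4

Eigenvalues and multiplicities (the geometric multiplicity of λ is n − rank(A − λI), which equals the number of Jordan blocks for λ):
  λ = -5: algebraic multiplicity = 4, geometric multiplicity = 2

Determining the block sizes for each eigenvalue:
  λ = -5: with am = 4 and gm = 2, the partition is not yet determined (e.g. several partitions of 4 into 2 parts exist). Let N = A − (-5)·I. Computing rank(N^1) = 2, rank(N^2) = 1, rank(N^3) = 0; the number of blocks of size ≥ j is rank(N^{j−1}) − rank(N^j), giving [2, 1, 1]. So we have 1 block(s) of size 3, 1 block(s) of size 1 → block sizes [3, 1]

Assembling the blocks gives a Jordan form
J =
  [-5,  1,  0,  0]
  [ 0, -5,  1,  0]
  [ 0,  0, -5,  0]
  [ 0,  0,  0, -5]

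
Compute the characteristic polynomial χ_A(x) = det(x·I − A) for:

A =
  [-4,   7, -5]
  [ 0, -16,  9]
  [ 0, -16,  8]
x^3 + 12*x^2 + 48*x + 64

Expanding det(x·I − A) (e.g. by cofactor expansion or by noting that A is similar to its Jordan form J, which has the same characteristic polynomial as A) gives
  χ_A(x) = x^3 + 12*x^2 + 48*x + 64
which factors as (x + 4)^3. The eigenvalues (with algebraic multiplicities) are λ = -4 with multiplicity 3.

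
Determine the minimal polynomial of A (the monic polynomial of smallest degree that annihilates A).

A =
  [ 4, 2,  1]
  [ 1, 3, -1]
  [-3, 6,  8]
x^2 - 10*x + 25

The characteristic polynomial is χ_A(x) = (x - 5)^3, so the eigenvalues are known. The minimal polynomial is
  m_A(x) = Π_λ (x − λ)^{k_λ}
where k_λ is the size of the *largest* Jordan block for λ (equivalently, the smallest k with (A − λI)^k v = 0 for every generalised eigenvector v of λ).

  λ = 5: largest Jordan block has size 2, contributing (x − 5)^2

So m_A(x) = (x - 5)^2 = x^2 - 10*x + 25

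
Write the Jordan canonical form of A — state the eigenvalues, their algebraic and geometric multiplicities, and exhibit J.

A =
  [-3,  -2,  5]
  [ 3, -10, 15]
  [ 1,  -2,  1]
J_2(-4) ⊕ J_1(-4)

The characteristic polynomial is
  det(x·I − A) = x^3 + 12*x^2 + 48*x + 64 = (x + 4)^3

Eigenvalues and multiplicities (the geometric multiplicity of λ is n − rank(A − λI), which equals the number of Jordan blocks for λ):
  λ = -4: algebraic multiplicity = 3, geometric multiplicity = 2

Determining the block sizes for each eigenvalue:
  λ = -4: 2 blocks summing to 3 forces exactly one block of size 2 and the rest size 1 → block sizes [2, 1]

Assembling the blocks gives a Jordan form
J =
  [-4,  1,  0]
  [ 0, -4,  0]
  [ 0,  0, -4]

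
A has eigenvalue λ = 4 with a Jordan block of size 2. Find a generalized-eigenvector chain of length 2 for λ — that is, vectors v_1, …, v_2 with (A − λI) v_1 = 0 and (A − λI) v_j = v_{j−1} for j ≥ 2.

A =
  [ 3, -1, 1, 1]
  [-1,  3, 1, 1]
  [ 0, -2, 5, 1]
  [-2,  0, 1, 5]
A Jordan chain for λ = 4 of length 2:
v_1 = (-1, -1, 0, -2)ᵀ
v_2 = (1, 0, 0, 0)ᵀ

Let N = A − (4)·I. We want v_2 with N^2 v_2 = 0 but N^1 v_2 ≠ 0; then v_{j-1} := N · v_j for j = 2, …, 2.

Pick v_2 = (1, 0, 0, 0)ᵀ.
Then v_1 = N · v_2 = (-1, -1, 0, -2)ᵀ.

Sanity check: (A − (4)·I) v_1 = (0, 0, 0, 0)ᵀ = 0. ✓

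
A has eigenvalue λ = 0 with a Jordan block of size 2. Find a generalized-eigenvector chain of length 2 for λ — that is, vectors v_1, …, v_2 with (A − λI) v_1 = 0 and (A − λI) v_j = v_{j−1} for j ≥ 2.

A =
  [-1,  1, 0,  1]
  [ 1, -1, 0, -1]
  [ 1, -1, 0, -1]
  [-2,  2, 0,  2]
A Jordan chain for λ = 0 of length 2:
v_1 = (-1, 1, 1, -2)ᵀ
v_2 = (1, 0, 0, 0)ᵀ

Let N = A − (0)·I. We want v_2 with N^2 v_2 = 0 but N^1 v_2 ≠ 0; then v_{j-1} := N · v_j for j = 2, …, 2.

Pick v_2 = (1, 0, 0, 0)ᵀ.
Then v_1 = N · v_2 = (-1, 1, 1, -2)ᵀ.

Sanity check: (A − (0)·I) v_1 = (0, 0, 0, 0)ᵀ = 0. ✓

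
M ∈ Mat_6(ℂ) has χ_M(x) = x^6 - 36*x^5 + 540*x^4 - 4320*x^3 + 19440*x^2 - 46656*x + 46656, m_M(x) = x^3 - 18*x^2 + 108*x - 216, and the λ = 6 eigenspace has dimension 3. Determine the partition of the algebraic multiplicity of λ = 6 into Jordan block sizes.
Block sizes for λ = 6: [3, 2, 1]

Step 1 — from the characteristic polynomial, algebraic multiplicity of λ = 6 is 6. From dim ker(M − (6)·I) = 3, there are exactly 3 Jordan blocks for λ = 6.
Step 2 — from the minimal polynomial, the factor (x − 6)^3 tells us the largest block for λ = 6 has size 3.
Step 3 — with total size 6, 3 blocks, and largest block 3, the block sizes (in nonincreasing order) are [3, 2, 1].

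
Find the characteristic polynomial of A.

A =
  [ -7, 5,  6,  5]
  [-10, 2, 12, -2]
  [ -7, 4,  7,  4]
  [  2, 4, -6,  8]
x^4 - 10*x^3 + 33*x^2 - 40*x + 16

Expanding det(x·I − A) (e.g. by cofactor expansion or by noting that A is similar to its Jordan form J, which has the same characteristic polynomial as A) gives
  χ_A(x) = x^4 - 10*x^3 + 33*x^2 - 40*x + 16
which factors as (x - 4)^2*(x - 1)^2. The eigenvalues (with algebraic multiplicities) are λ = 1 with multiplicity 2, λ = 4 with multiplicity 2.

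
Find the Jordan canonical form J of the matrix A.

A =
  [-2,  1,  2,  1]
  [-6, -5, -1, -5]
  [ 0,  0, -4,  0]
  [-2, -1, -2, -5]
J_3(-4) ⊕ J_1(-4)

The characteristic polynomial is
  det(x·I − A) = x^4 + 16*x^3 + 96*x^2 + 256*x + 256 = (x + 4)^4

Eigenvalues and multiplicities (the geometric multiplicity of λ is n − rank(A − λI), which equals the number of Jordan blocks for λ):
  λ = -4: algebraic multiplicity = 4, geometric multiplicity = 2

Determining the block sizes for each eigenvalue:
  λ = -4: with am = 4 and gm = 2, the partition is not yet determined (e.g. several partitions of 4 into 2 parts exist). Let N = A − (-4)·I. Computing rank(N^1) = 2, rank(N^2) = 1, rank(N^3) = 0; the number of blocks of size ≥ j is rank(N^{j−1}) − rank(N^j), giving [2, 1, 1]. So we have 1 block(s) of size 3, 1 block(s) of size 1 → block sizes [3, 1]

Assembling the blocks gives a Jordan form
J =
  [-4,  1,  0,  0]
  [ 0, -4,  1,  0]
  [ 0,  0, -4,  0]
  [ 0,  0,  0, -4]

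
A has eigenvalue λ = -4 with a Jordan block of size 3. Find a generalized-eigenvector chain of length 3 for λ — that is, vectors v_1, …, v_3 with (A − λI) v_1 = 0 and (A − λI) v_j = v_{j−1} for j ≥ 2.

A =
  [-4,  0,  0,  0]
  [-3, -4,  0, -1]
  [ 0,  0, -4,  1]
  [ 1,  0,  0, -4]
A Jordan chain for λ = -4 of length 3:
v_1 = (0, -1, 1, 0)ᵀ
v_2 = (0, -3, 0, 1)ᵀ
v_3 = (1, 0, 0, 0)ᵀ

Let N = A − (-4)·I. We want v_3 with N^3 v_3 = 0 but N^2 v_3 ≠ 0; then v_{j-1} := N · v_j for j = 3, …, 2.

Pick v_3 = (1, 0, 0, 0)ᵀ.
Then v_2 = N · v_3 = (0, -3, 0, 1)ᵀ.
Then v_1 = N · v_2 = (0, -1, 1, 0)ᵀ.

Sanity check: (A − (-4)·I) v_1 = (0, 0, 0, 0)ᵀ = 0. ✓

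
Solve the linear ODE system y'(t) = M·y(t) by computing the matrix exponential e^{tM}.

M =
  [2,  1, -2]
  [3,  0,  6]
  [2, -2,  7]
e^{tM} =
  [-t*exp(3*t) + exp(3*t), t*exp(3*t), -2*t*exp(3*t)]
  [3*t*exp(3*t), -3*t*exp(3*t) + exp(3*t), 6*t*exp(3*t)]
  [2*t*exp(3*t), -2*t*exp(3*t), 4*t*exp(3*t) + exp(3*t)]

Strategy: write M = P · J · P⁻¹ where J is a Jordan canonical form, so e^{tM} = P · e^{tJ} · P⁻¹, and e^{tJ} can be computed block-by-block.

M has Jordan form
J =
  [3, 1, 0]
  [0, 3, 0]
  [0, 0, 3]
(up to reordering of blocks).

Per-block formulas:
  For a 2×2 Jordan block J_2(3): exp(t · J_2(3)) = e^(3t)·(I + t·N), where N is the 2×2 nilpotent shift.
  For a 1×1 block at λ = 3: exp(t · [3]) = [e^(3t)].

After assembling e^{tJ} and conjugating by P, we get:

e^{tM} =
  [-t*exp(3*t) + exp(3*t), t*exp(3*t), -2*t*exp(3*t)]
  [3*t*exp(3*t), -3*t*exp(3*t) + exp(3*t), 6*t*exp(3*t)]
  [2*t*exp(3*t), -2*t*exp(3*t), 4*t*exp(3*t) + exp(3*t)]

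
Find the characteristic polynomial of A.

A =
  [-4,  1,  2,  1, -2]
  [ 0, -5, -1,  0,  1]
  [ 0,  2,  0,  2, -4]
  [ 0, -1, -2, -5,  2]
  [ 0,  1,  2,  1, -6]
x^5 + 20*x^4 + 160*x^3 + 640*x^2 + 1280*x + 1024

Expanding det(x·I − A) (e.g. by cofactor expansion or by noting that A is similar to its Jordan form J, which has the same characteristic polynomial as A) gives
  χ_A(x) = x^5 + 20*x^4 + 160*x^3 + 640*x^2 + 1280*x + 1024
which factors as (x + 4)^5. The eigenvalues (with algebraic multiplicities) are λ = -4 with multiplicity 5.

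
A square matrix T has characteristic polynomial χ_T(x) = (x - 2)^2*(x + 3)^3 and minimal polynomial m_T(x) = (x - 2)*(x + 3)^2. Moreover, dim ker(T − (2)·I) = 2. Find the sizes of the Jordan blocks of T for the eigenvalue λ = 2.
Block sizes for λ = 2: [1, 1]

Step 1 — from the characteristic polynomial, algebraic multiplicity of λ = 2 is 2. From dim ker(T − (2)·I) = 2, there are exactly 2 Jordan blocks for λ = 2.
Step 2 — from the minimal polynomial, the factor (x − 2) tells us the largest block for λ = 2 has size 1.
Step 3 — with total size 2, 2 blocks, and largest block 1, the block sizes (in nonincreasing order) are [1, 1].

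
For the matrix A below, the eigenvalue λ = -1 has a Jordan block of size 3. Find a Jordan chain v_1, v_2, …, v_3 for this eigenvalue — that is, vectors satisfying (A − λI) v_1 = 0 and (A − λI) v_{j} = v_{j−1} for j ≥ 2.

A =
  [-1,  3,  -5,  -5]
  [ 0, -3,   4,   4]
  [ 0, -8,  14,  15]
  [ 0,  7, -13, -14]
A Jordan chain for λ = -1 of length 3:
v_1 = (-1, 0, 1, -1)ᵀ
v_2 = (3, -2, -8, 7)ᵀ
v_3 = (0, 1, 0, 0)ᵀ

Let N = A − (-1)·I. We want v_3 with N^3 v_3 = 0 but N^2 v_3 ≠ 0; then v_{j-1} := N · v_j for j = 3, …, 2.

Pick v_3 = (0, 1, 0, 0)ᵀ.
Then v_2 = N · v_3 = (3, -2, -8, 7)ᵀ.
Then v_1 = N · v_2 = (-1, 0, 1, -1)ᵀ.

Sanity check: (A − (-1)·I) v_1 = (0, 0, 0, 0)ᵀ = 0. ✓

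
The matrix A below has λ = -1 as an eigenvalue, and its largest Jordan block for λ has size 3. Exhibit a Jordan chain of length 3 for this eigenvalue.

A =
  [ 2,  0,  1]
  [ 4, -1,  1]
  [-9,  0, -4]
A Jordan chain for λ = -1 of length 3:
v_1 = (0, 3, 0)ᵀ
v_2 = (3, 4, -9)ᵀ
v_3 = (1, 0, 0)ᵀ

Let N = A − (-1)·I. We want v_3 with N^3 v_3 = 0 but N^2 v_3 ≠ 0; then v_{j-1} := N · v_j for j = 3, …, 2.

Pick v_3 = (1, 0, 0)ᵀ.
Then v_2 = N · v_3 = (3, 4, -9)ᵀ.
Then v_1 = N · v_2 = (0, 3, 0)ᵀ.

Sanity check: (A − (-1)·I) v_1 = (0, 0, 0)ᵀ = 0. ✓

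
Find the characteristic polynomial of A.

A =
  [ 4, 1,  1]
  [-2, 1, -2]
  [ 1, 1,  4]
x^3 - 9*x^2 + 27*x - 27

Expanding det(x·I − A) (e.g. by cofactor expansion or by noting that A is similar to its Jordan form J, which has the same characteristic polynomial as A) gives
  χ_A(x) = x^3 - 9*x^2 + 27*x - 27
which factors as (x - 3)^3. The eigenvalues (with algebraic multiplicities) are λ = 3 with multiplicity 3.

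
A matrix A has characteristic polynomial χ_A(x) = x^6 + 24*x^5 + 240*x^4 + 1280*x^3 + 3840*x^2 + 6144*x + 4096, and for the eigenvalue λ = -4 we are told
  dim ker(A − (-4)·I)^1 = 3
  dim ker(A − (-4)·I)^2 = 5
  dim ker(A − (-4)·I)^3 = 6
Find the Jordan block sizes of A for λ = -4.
Block sizes for λ = -4: [3, 2, 1]

From the dimensions of kernels of powers, the number of Jordan blocks of size at least j is d_j − d_{j−1} where d_j = dim ker(N^j) (with d_0 = 0). Computing the differences gives [3, 2, 1].
The number of blocks of size exactly k is (#blocks of size ≥ k) − (#blocks of size ≥ k + 1), so the partition is: 1 block(s) of size 1, 1 block(s) of size 2, 1 block(s) of size 3.
In nonincreasing order the block sizes are [3, 2, 1].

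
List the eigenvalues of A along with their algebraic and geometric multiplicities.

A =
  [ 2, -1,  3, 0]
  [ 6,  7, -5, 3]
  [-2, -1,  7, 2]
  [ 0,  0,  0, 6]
λ = 4: alg = 1, geom = 1; λ = 6: alg = 3, geom = 1

Step 1 — factor the characteristic polynomial to read off the algebraic multiplicities:
  χ_A(x) = (x - 6)^3*(x - 4)

Step 2 — compute geometric multiplicities via the rank-nullity identity g(λ) = n − rank(A − λI):
  rank(A − (4)·I) = 3, so dim ker(A − (4)·I) = n − 3 = 1
  rank(A − (6)·I) = 3, so dim ker(A − (6)·I) = n − 3 = 1

Summary:
  λ = 4: algebraic multiplicity = 1, geometric multiplicity = 1
  λ = 6: algebraic multiplicity = 3, geometric multiplicity = 1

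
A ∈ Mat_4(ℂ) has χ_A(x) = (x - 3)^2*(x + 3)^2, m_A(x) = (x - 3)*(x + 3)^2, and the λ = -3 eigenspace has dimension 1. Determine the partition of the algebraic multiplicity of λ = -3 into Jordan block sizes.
Block sizes for λ = -3: [2]

Step 1 — from the characteristic polynomial, algebraic multiplicity of λ = -3 is 2. From dim ker(A − (-3)·I) = 1, there are exactly 1 Jordan blocks for λ = -3.
Step 2 — from the minimal polynomial, the factor (x + 3)^2 tells us the largest block for λ = -3 has size 2.
Step 3 — with total size 2, 1 blocks, and largest block 2, the block sizes (in nonincreasing order) are [2].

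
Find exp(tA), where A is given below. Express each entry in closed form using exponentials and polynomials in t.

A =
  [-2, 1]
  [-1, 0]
e^{tA} =
  [-t*exp(-t) + exp(-t), t*exp(-t)]
  [-t*exp(-t), t*exp(-t) + exp(-t)]

Strategy: write A = P · J · P⁻¹ where J is a Jordan canonical form, so e^{tA} = P · e^{tJ} · P⁻¹, and e^{tJ} can be computed block-by-block.

A has Jordan form
J =
  [-1,  1]
  [ 0, -1]
(up to reordering of blocks).

Per-block formulas:
  For a 2×2 Jordan block J_2(-1): exp(t · J_2(-1)) = e^(-1t)·(I + t·N), where N is the 2×2 nilpotent shift.

After assembling e^{tJ} and conjugating by P, we get:

e^{tA} =
  [-t*exp(-t) + exp(-t), t*exp(-t)]
  [-t*exp(-t), t*exp(-t) + exp(-t)]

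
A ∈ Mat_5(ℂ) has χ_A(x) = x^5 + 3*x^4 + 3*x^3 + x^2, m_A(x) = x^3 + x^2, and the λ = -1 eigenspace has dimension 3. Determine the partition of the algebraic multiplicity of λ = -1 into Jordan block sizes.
Block sizes for λ = -1: [1, 1, 1]

Step 1 — from the characteristic polynomial, algebraic multiplicity of λ = -1 is 3. From dim ker(A − (-1)·I) = 3, there are exactly 3 Jordan blocks for λ = -1.
Step 2 — from the minimal polynomial, the factor (x + 1) tells us the largest block for λ = -1 has size 1.
Step 3 — with total size 3, 3 blocks, and largest block 1, the block sizes (in nonincreasing order) are [1, 1, 1].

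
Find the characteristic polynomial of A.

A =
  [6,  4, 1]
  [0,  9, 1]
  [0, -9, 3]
x^3 - 18*x^2 + 108*x - 216

Expanding det(x·I − A) (e.g. by cofactor expansion or by noting that A is similar to its Jordan form J, which has the same characteristic polynomial as A) gives
  χ_A(x) = x^3 - 18*x^2 + 108*x - 216
which factors as (x - 6)^3. The eigenvalues (with algebraic multiplicities) are λ = 6 with multiplicity 3.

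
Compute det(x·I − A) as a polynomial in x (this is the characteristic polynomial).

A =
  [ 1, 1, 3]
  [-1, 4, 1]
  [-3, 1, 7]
x^3 - 12*x^2 + 48*x - 64

Expanding det(x·I − A) (e.g. by cofactor expansion or by noting that A is similar to its Jordan form J, which has the same characteristic polynomial as A) gives
  χ_A(x) = x^3 - 12*x^2 + 48*x - 64
which factors as (x - 4)^3. The eigenvalues (with algebraic multiplicities) are λ = 4 with multiplicity 3.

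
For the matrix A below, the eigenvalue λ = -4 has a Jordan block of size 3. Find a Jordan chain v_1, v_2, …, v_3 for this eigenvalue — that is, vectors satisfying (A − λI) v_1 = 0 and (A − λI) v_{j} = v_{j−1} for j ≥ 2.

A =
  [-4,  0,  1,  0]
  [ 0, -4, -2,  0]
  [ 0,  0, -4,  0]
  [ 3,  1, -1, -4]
A Jordan chain for λ = -4 of length 3:
v_1 = (0, 0, 0, 1)ᵀ
v_2 = (1, -2, 0, -1)ᵀ
v_3 = (0, 0, 1, 0)ᵀ

Let N = A − (-4)·I. We want v_3 with N^3 v_3 = 0 but N^2 v_3 ≠ 0; then v_{j-1} := N · v_j for j = 3, …, 2.

Pick v_3 = (0, 0, 1, 0)ᵀ.
Then v_2 = N · v_3 = (1, -2, 0, -1)ᵀ.
Then v_1 = N · v_2 = (0, 0, 0, 1)ᵀ.

Sanity check: (A − (-4)·I) v_1 = (0, 0, 0, 0)ᵀ = 0. ✓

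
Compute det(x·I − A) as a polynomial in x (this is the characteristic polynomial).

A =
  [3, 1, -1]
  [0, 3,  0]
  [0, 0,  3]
x^3 - 9*x^2 + 27*x - 27

Expanding det(x·I − A) (e.g. by cofactor expansion or by noting that A is similar to its Jordan form J, which has the same characteristic polynomial as A) gives
  χ_A(x) = x^3 - 9*x^2 + 27*x - 27
which factors as (x - 3)^3. The eigenvalues (with algebraic multiplicities) are λ = 3 with multiplicity 3.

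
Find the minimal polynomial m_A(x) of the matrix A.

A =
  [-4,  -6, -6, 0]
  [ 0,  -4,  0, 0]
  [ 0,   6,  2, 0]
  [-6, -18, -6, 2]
x^2 + 2*x - 8

The characteristic polynomial is χ_A(x) = (x - 2)^2*(x + 4)^2, so the eigenvalues are known. The minimal polynomial is
  m_A(x) = Π_λ (x − λ)^{k_λ}
where k_λ is the size of the *largest* Jordan block for λ (equivalently, the smallest k with (A − λI)^k v = 0 for every generalised eigenvector v of λ).

  λ = -4: largest Jordan block has size 1, contributing (x + 4)
  λ = 2: largest Jordan block has size 1, contributing (x − 2)

So m_A(x) = (x - 2)*(x + 4) = x^2 + 2*x - 8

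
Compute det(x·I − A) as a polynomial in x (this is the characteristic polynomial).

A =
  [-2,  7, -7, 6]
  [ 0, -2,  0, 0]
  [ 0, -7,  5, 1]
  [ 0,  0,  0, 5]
x^4 - 6*x^3 - 11*x^2 + 60*x + 100

Expanding det(x·I − A) (e.g. by cofactor expansion or by noting that A is similar to its Jordan form J, which has the same characteristic polynomial as A) gives
  χ_A(x) = x^4 - 6*x^3 - 11*x^2 + 60*x + 100
which factors as (x - 5)^2*(x + 2)^2. The eigenvalues (with algebraic multiplicities) are λ = -2 with multiplicity 2, λ = 5 with multiplicity 2.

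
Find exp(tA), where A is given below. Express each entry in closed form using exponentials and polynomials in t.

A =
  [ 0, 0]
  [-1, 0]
e^{tA} =
  [1, 0]
  [-t, 1]

Strategy: write A = P · J · P⁻¹ where J is a Jordan canonical form, so e^{tA} = P · e^{tJ} · P⁻¹, and e^{tJ} can be computed block-by-block.

A has Jordan form
J =
  [0, 1]
  [0, 0]
(up to reordering of blocks).

Per-block formulas:
  For a 2×2 Jordan block J_2(0): exp(t · J_2(0)) = e^(0t)·(I + t·N), where N is the 2×2 nilpotent shift.

After assembling e^{tJ} and conjugating by P, we get:

e^{tA} =
  [1, 0]
  [-t, 1]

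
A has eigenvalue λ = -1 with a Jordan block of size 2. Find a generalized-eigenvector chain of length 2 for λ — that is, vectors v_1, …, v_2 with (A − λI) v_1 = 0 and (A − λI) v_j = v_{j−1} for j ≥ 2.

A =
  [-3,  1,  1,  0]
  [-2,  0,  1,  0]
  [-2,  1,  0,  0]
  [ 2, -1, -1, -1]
A Jordan chain for λ = -1 of length 2:
v_1 = (-2, -2, -2, 2)ᵀ
v_2 = (1, 0, 0, 0)ᵀ

Let N = A − (-1)·I. We want v_2 with N^2 v_2 = 0 but N^1 v_2 ≠ 0; then v_{j-1} := N · v_j for j = 2, …, 2.

Pick v_2 = (1, 0, 0, 0)ᵀ.
Then v_1 = N · v_2 = (-2, -2, -2, 2)ᵀ.

Sanity check: (A − (-1)·I) v_1 = (0, 0, 0, 0)ᵀ = 0. ✓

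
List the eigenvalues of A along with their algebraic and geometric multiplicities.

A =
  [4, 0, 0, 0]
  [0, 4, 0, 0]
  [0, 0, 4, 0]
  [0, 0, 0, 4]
λ = 4: alg = 4, geom = 4

Step 1 — factor the characteristic polynomial to read off the algebraic multiplicities:
  χ_A(x) = (x - 4)^4

Step 2 — compute geometric multiplicities via the rank-nullity identity g(λ) = n − rank(A − λI):
  rank(A − (4)·I) = 0, so dim ker(A − (4)·I) = n − 0 = 4

Summary:
  λ = 4: algebraic multiplicity = 4, geometric multiplicity = 4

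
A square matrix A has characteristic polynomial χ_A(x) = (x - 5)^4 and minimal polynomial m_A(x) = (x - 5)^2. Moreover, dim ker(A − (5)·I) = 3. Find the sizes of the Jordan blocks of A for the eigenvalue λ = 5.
Block sizes for λ = 5: [2, 1, 1]

Step 1 — from the characteristic polynomial, algebraic multiplicity of λ = 5 is 4. From dim ker(A − (5)·I) = 3, there are exactly 3 Jordan blocks for λ = 5.
Step 2 — from the minimal polynomial, the factor (x − 5)^2 tells us the largest block for λ = 5 has size 2.
Step 3 — with total size 4, 3 blocks, and largest block 2, the block sizes (in nonincreasing order) are [2, 1, 1].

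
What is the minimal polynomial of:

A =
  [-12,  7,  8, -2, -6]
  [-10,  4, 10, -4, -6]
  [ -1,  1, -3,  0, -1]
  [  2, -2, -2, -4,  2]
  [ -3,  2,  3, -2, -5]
x^2 + 8*x + 16

The characteristic polynomial is χ_A(x) = (x + 4)^5, so the eigenvalues are known. The minimal polynomial is
  m_A(x) = Π_λ (x − λ)^{k_λ}
where k_λ is the size of the *largest* Jordan block for λ (equivalently, the smallest k with (A − λI)^k v = 0 for every generalised eigenvector v of λ).

  λ = -4: largest Jordan block has size 2, contributing (x + 4)^2

So m_A(x) = (x + 4)^2 = x^2 + 8*x + 16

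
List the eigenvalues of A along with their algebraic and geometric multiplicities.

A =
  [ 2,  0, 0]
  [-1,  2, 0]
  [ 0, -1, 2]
λ = 2: alg = 3, geom = 1

Step 1 — factor the characteristic polynomial to read off the algebraic multiplicities:
  χ_A(x) = (x - 2)^3

Step 2 — compute geometric multiplicities via the rank-nullity identity g(λ) = n − rank(A − λI):
  rank(A − (2)·I) = 2, so dim ker(A − (2)·I) = n − 2 = 1

Summary:
  λ = 2: algebraic multiplicity = 3, geometric multiplicity = 1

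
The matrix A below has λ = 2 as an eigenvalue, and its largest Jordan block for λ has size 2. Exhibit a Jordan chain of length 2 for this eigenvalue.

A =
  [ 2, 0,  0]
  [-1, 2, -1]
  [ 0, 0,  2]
A Jordan chain for λ = 2 of length 2:
v_1 = (0, -1, 0)ᵀ
v_2 = (1, 0, 0)ᵀ

Let N = A − (2)·I. We want v_2 with N^2 v_2 = 0 but N^1 v_2 ≠ 0; then v_{j-1} := N · v_j for j = 2, …, 2.

Pick v_2 = (1, 0, 0)ᵀ.
Then v_1 = N · v_2 = (0, -1, 0)ᵀ.

Sanity check: (A − (2)·I) v_1 = (0, 0, 0)ᵀ = 0. ✓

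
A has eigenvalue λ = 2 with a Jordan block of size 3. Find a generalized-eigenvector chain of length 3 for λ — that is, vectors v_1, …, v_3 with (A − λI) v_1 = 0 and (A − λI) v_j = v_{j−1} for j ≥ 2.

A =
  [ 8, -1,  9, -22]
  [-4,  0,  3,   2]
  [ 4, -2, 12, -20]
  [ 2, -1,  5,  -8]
A Jordan chain for λ = 2 of length 3:
v_1 = (1, 2, 2, 1)ᵀ
v_2 = (-3, -7, -6, -3)ᵀ
v_3 = (1, 0, -1, 0)ᵀ

Let N = A − (2)·I. We want v_3 with N^3 v_3 = 0 but N^2 v_3 ≠ 0; then v_{j-1} := N · v_j for j = 3, …, 2.

Pick v_3 = (1, 0, -1, 0)ᵀ.
Then v_2 = N · v_3 = (-3, -7, -6, -3)ᵀ.
Then v_1 = N · v_2 = (1, 2, 2, 1)ᵀ.

Sanity check: (A − (2)·I) v_1 = (0, 0, 0, 0)ᵀ = 0. ✓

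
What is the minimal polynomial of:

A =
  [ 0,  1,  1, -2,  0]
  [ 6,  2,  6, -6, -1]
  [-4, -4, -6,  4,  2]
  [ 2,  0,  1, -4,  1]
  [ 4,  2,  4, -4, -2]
x^3 + 6*x^2 + 12*x + 8

The characteristic polynomial is χ_A(x) = (x + 2)^5, so the eigenvalues are known. The minimal polynomial is
  m_A(x) = Π_λ (x − λ)^{k_λ}
where k_λ is the size of the *largest* Jordan block for λ (equivalently, the smallest k with (A − λI)^k v = 0 for every generalised eigenvector v of λ).

  λ = -2: largest Jordan block has size 3, contributing (x + 2)^3

So m_A(x) = (x + 2)^3 = x^3 + 6*x^2 + 12*x + 8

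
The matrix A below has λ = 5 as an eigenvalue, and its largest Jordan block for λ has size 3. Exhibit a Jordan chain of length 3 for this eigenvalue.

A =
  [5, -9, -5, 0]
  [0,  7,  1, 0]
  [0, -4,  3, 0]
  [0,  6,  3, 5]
A Jordan chain for λ = 5 of length 3:
v_1 = (2, 0, 0, 0)ᵀ
v_2 = (-9, 2, -4, 6)ᵀ
v_3 = (0, 1, 0, 0)ᵀ

Let N = A − (5)·I. We want v_3 with N^3 v_3 = 0 but N^2 v_3 ≠ 0; then v_{j-1} := N · v_j for j = 3, …, 2.

Pick v_3 = (0, 1, 0, 0)ᵀ.
Then v_2 = N · v_3 = (-9, 2, -4, 6)ᵀ.
Then v_1 = N · v_2 = (2, 0, 0, 0)ᵀ.

Sanity check: (A − (5)·I) v_1 = (0, 0, 0, 0)ᵀ = 0. ✓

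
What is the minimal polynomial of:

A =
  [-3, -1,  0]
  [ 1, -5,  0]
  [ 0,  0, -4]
x^2 + 8*x + 16

The characteristic polynomial is χ_A(x) = (x + 4)^3, so the eigenvalues are known. The minimal polynomial is
  m_A(x) = Π_λ (x − λ)^{k_λ}
where k_λ is the size of the *largest* Jordan block for λ (equivalently, the smallest k with (A − λI)^k v = 0 for every generalised eigenvector v of λ).

  λ = -4: largest Jordan block has size 2, contributing (x + 4)^2

So m_A(x) = (x + 4)^2 = x^2 + 8*x + 16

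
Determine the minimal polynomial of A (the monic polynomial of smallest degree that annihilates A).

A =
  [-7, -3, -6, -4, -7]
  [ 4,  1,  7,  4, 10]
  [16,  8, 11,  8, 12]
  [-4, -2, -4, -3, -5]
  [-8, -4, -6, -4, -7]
x^3 + 3*x^2 + 3*x + 1

The characteristic polynomial is χ_A(x) = (x + 1)^5, so the eigenvalues are known. The minimal polynomial is
  m_A(x) = Π_λ (x − λ)^{k_λ}
where k_λ is the size of the *largest* Jordan block for λ (equivalently, the smallest k with (A − λI)^k v = 0 for every generalised eigenvector v of λ).

  λ = -1: largest Jordan block has size 3, contributing (x + 1)^3

So m_A(x) = (x + 1)^3 = x^3 + 3*x^2 + 3*x + 1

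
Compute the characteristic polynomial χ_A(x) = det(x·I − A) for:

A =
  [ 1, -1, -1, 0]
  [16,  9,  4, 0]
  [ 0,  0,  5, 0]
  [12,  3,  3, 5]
x^4 - 20*x^3 + 150*x^2 - 500*x + 625

Expanding det(x·I − A) (e.g. by cofactor expansion or by noting that A is similar to its Jordan form J, which has the same characteristic polynomial as A) gives
  χ_A(x) = x^4 - 20*x^3 + 150*x^2 - 500*x + 625
which factors as (x - 5)^4. The eigenvalues (with algebraic multiplicities) are λ = 5 with multiplicity 4.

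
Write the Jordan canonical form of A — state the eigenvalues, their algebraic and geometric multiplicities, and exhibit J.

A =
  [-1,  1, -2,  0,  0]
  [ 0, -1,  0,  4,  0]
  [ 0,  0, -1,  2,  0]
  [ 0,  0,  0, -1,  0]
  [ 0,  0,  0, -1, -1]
J_2(-1) ⊕ J_2(-1) ⊕ J_1(-1)

The characteristic polynomial is
  det(x·I − A) = x^5 + 5*x^4 + 10*x^3 + 10*x^2 + 5*x + 1 = (x + 1)^5

Eigenvalues and multiplicities (the geometric multiplicity of λ is n − rank(A − λI), which equals the number of Jordan blocks for λ):
  λ = -1: algebraic multiplicity = 5, geometric multiplicity = 3

Determining the block sizes for each eigenvalue:
  λ = -1: with am = 5 and gm = 3, the partition is not yet determined (e.g. several partitions of 5 into 3 parts exist). Let N = A − (-1)·I. Computing rank(N^1) = 2, rank(N^2) = 0; the number of blocks of size ≥ j is rank(N^{j−1}) − rank(N^j), giving [3, 2]. So we have 2 block(s) of size 2, 1 block(s) of size 1 → block sizes [2, 2, 1]

Assembling the blocks gives a Jordan form
J =
  [-1,  1,  0,  0,  0]
  [ 0, -1,  0,  0,  0]
  [ 0,  0, -1,  1,  0]
  [ 0,  0,  0, -1,  0]
  [ 0,  0,  0,  0, -1]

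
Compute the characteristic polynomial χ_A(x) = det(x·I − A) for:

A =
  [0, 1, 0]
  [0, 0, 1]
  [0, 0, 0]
x^3

Expanding det(x·I − A) (e.g. by cofactor expansion or by noting that A is similar to its Jordan form J, which has the same characteristic polynomial as A) gives
  χ_A(x) = x^3
which factors as x^3. The eigenvalues (with algebraic multiplicities) are λ = 0 with multiplicity 3.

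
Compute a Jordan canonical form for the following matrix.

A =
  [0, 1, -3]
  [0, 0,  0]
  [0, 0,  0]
J_2(0) ⊕ J_1(0)

The characteristic polynomial is
  det(x·I − A) = x^3

Eigenvalues and multiplicities (the geometric multiplicity of λ is n − rank(A − λI), which equals the number of Jordan blocks for λ):
  λ = 0: algebraic multiplicity = 3, geometric multiplicity = 2

Determining the block sizes for each eigenvalue:
  λ = 0: 2 blocks summing to 3 forces exactly one block of size 2 and the rest size 1 → block sizes [2, 1]

Assembling the blocks gives a Jordan form
J =
  [0, 1, 0]
  [0, 0, 0]
  [0, 0, 0]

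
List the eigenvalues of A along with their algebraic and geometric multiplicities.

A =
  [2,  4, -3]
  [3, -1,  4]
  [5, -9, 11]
λ = 4: alg = 3, geom = 1

Step 1 — factor the characteristic polynomial to read off the algebraic multiplicities:
  χ_A(x) = (x - 4)^3

Step 2 — compute geometric multiplicities via the rank-nullity identity g(λ) = n − rank(A − λI):
  rank(A − (4)·I) = 2, so dim ker(A − (4)·I) = n − 2 = 1

Summary:
  λ = 4: algebraic multiplicity = 3, geometric multiplicity = 1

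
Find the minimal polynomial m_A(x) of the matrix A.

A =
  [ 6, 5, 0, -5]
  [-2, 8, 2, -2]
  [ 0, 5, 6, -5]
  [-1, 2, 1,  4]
x^3 - 18*x^2 + 108*x - 216

The characteristic polynomial is χ_A(x) = (x - 6)^4, so the eigenvalues are known. The minimal polynomial is
  m_A(x) = Π_λ (x − λ)^{k_λ}
where k_λ is the size of the *largest* Jordan block for λ (equivalently, the smallest k with (A − λI)^k v = 0 for every generalised eigenvector v of λ).

  λ = 6: largest Jordan block has size 3, contributing (x − 6)^3

So m_A(x) = (x - 6)^3 = x^3 - 18*x^2 + 108*x - 216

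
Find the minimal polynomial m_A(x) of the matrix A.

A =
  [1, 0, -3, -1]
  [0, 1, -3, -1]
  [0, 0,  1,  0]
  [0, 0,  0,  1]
x^2 - 2*x + 1

The characteristic polynomial is χ_A(x) = (x - 1)^4, so the eigenvalues are known. The minimal polynomial is
  m_A(x) = Π_λ (x − λ)^{k_λ}
where k_λ is the size of the *largest* Jordan block for λ (equivalently, the smallest k with (A − λI)^k v = 0 for every generalised eigenvector v of λ).

  λ = 1: largest Jordan block has size 2, contributing (x − 1)^2

So m_A(x) = (x - 1)^2 = x^2 - 2*x + 1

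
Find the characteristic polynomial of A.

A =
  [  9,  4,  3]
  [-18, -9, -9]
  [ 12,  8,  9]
x^3 - 9*x^2 + 27*x - 27

Expanding det(x·I − A) (e.g. by cofactor expansion or by noting that A is similar to its Jordan form J, which has the same characteristic polynomial as A) gives
  χ_A(x) = x^3 - 9*x^2 + 27*x - 27
which factors as (x - 3)^3. The eigenvalues (with algebraic multiplicities) are λ = 3 with multiplicity 3.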